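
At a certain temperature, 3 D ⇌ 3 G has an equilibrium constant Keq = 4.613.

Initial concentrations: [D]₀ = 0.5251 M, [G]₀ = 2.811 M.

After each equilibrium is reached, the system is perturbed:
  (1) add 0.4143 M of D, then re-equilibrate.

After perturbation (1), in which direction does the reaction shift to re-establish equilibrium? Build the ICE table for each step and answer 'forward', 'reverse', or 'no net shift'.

Q₀ = 153.4 vs Keq = 4.613 ⇒ Q>K, reverse
Step 1:
                  D         G
  init       0.5251     2.811
  Δ          0.7269   -0.7269
  eq          1.252     2.084
  solve Keq expr → x = -0.2423; check Q = 4.613
Then add 0.4143 M of D.
Step 2:
                  D         G
  init        1.666     2.084
  Δ         -0.2588    0.2588
  eq          1.407     2.343
  solve Keq expr → x = 0.08627; check Q = 4.613

Direction: forward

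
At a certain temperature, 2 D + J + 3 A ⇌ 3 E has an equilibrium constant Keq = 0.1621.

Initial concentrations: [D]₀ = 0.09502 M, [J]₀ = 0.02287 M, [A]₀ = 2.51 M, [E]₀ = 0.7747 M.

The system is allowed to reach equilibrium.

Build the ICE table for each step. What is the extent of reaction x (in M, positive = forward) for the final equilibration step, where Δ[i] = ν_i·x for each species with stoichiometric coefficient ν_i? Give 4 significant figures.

Q₀ = 142.4 vs Keq = 0.1621 ⇒ Q>K, reverse
Step 1:
                    D           J           A           E
  I           0.09502     0.02287        2.51      0.7747
  C            0.2468      0.1234      0.3702     -0.3702
  E            0.3418      0.1463        2.88      0.4045
  solve Keq expr → x = -0.1234; check Q = 0.1621

x = -0.1234 M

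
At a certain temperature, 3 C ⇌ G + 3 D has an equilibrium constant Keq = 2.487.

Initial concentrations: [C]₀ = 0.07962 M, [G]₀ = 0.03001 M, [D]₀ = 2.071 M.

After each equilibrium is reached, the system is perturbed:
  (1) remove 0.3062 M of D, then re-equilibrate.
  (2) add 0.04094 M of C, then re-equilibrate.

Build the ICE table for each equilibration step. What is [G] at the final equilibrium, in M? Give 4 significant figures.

[G]_eq = 0.004049 M

Q₀ = 528.1 vs Keq = 2.487 ⇒ Q>K, reverse
Step 1:
                   C          G          D
  I          0.07962    0.03001      2.071
  C          0.08572   -0.02857   -0.08572
  E           0.1653   0.001437      1.985
  solve Keq expr → x = -0.02857; check Q = 2.487
Then remove 0.3062 M of D.
Step 2:
                   C          G          D
  I           0.1653   0.001437      1.679
  C         -0.00247 8.2319e-04    0.00247
  E           0.1629    0.00226      1.682
  solve Keq expr → x = 8.2319e-04; check Q = 2.487
Then add 0.04094 M of C.
Step 3:
                   C          G          D
  I           0.2038    0.00226      1.682
  C        -0.005366   0.001789   0.005366
  E           0.1984   0.004049      1.687
  solve Keq expr → x = 0.001789; check Q = 2.487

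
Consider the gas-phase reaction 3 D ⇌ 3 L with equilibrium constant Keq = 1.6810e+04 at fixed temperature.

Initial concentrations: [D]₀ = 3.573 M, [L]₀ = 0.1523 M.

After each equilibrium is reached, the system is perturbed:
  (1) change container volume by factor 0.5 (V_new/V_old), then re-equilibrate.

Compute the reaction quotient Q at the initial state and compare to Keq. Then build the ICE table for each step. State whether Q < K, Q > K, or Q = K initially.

Q₀ = 7.7446e-05 vs Keq = 1.6810e+04 ⇒ Q<K, forward
Step 1:
                  D         L
  init        3.573    0.1523
  Δ          -3.433     3.433
  eq           0.14     3.585
  solve Keq expr → x = 1.144; check Q = 1.6810e+04
Then change container volume by factor 0.5 (V_new/V_old).
Step 2:
                  D         L
  init       0.2799     7.171
  Δ               0         0
  eq         0.2799     7.171
  solve Keq expr → x = 0; check Q = 1.6810e+04

Q₀ = 7.7446e-05; Q < K (proceeds forward)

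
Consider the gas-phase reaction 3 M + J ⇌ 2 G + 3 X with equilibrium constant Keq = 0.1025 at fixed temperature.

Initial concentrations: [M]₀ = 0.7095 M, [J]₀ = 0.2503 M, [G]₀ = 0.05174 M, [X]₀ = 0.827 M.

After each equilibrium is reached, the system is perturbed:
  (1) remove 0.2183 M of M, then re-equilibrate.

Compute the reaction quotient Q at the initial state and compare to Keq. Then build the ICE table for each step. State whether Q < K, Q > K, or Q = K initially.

Q₀ = 0.01694; Q < K (proceeds forward)

Q₀ = 0.01694 vs Keq = 0.1025 ⇒ Q<K, forward
Step 1:
                  M         J         G         X
  I          0.7095    0.2503   0.05174     0.827
  C        -0.06405  -0.02135    0.0427   0.06405
  E          0.6454    0.2289   0.09444    0.8911
  solve Keq expr → x = 0.02135; check Q = 0.1025
Then remove 0.2183 M of M.
Step 2:
                  M         J         G         X
  I          0.4271    0.2289   0.09444    0.8911
  C         0.04357   0.01452  -0.02905  -0.04357
  E          0.4707    0.2435   0.06539    0.8475
  solve Keq expr → x = -0.01452; check Q = 0.1025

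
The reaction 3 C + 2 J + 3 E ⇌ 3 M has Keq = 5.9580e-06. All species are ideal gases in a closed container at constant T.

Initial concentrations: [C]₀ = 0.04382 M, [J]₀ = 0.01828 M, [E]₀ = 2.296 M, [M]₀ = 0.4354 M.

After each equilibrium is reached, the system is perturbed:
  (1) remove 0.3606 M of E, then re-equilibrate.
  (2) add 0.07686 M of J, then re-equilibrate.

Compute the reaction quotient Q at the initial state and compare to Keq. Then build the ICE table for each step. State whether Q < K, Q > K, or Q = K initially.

Q₀ = 2.4254e+05; Q > K (proceeds reverse)

Q₀ = 2.4254e+05 vs Keq = 5.9580e-06 ⇒ Q>K, reverse
Step 1:
                  C         J         E         M
  init      0.04382   0.01828     2.296    0.4354
  Δ           0.425    0.2833     0.425    -0.425
  eq         0.4688    0.3016     2.721    0.0104
  solve Keq expr → x = -0.1417; check Q = 5.9580e-06
Then remove 0.3606 M of E.
Step 2:
                  C         J         E         M
  init       0.4688    0.3016      2.36    0.0104
  Δ         0.00133 8.8663e-04   0.00133  -0.00133
  eq         0.4701    0.3025     2.362  0.009071
  solve Keq expr → x = -4.4331e-04; check Q = 5.9580e-06
Then add 0.07686 M of J.
Step 3:
                  C         J         E         M
  init       0.4701    0.3794     2.362  0.009071
  Δ       -0.001422 -9.4806e-04 -0.001422  0.001422
  eq         0.4687    0.3784      2.36   0.01049
  solve Keq expr → x = 4.7403e-04; check Q = 5.9580e-06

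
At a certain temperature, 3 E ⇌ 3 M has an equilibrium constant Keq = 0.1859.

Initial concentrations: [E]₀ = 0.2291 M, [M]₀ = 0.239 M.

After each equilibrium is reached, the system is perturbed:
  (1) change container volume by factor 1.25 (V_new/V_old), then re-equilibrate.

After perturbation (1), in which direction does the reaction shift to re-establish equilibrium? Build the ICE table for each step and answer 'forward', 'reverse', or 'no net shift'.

Direction: no net shift

Q₀ = 1.135 vs Keq = 0.1859 ⇒ Q>K, reverse
Step 1:
                    E           M
  Initial      0.2291       0.239
  Change      0.06892    -0.06892
  Equil         0.298      0.1701
  solve Keq expr → x = -0.02297; check Q = 0.1859
Then change container volume by factor 1.25 (V_new/V_old).
Step 2:
                    E           M
  Initial      0.2384      0.1361
  Change            0           0
  Equil        0.2384      0.1361
  solve Keq expr → x = 0; check Q = 0.1859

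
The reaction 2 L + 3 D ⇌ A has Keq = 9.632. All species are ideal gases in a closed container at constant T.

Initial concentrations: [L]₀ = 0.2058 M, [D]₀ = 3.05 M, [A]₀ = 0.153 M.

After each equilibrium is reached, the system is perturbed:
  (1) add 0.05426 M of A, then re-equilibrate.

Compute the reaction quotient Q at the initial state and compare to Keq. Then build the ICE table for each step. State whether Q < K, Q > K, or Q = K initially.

Q₀ = 0.1273 vs Keq = 9.632 ⇒ Q<K, forward
Step 1:
                    L           D           A
  Initial      0.2058        3.05       0.153
  Change       -0.172      -0.258     0.08602
  Equil       0.03377       2.792       0.239
  solve Keq expr → x = 0.08602; check Q = 9.632
Then add 0.05426 M of A.
Step 2:
                    L           D           A
  Initial     0.03377       2.792      0.2933
  Change     0.003425    0.005137   -0.001712
  Equil       0.03719       2.797      0.2916
  solve Keq expr → x = -0.001712; check Q = 9.632

Q₀ = 0.1273; Q < K (proceeds forward)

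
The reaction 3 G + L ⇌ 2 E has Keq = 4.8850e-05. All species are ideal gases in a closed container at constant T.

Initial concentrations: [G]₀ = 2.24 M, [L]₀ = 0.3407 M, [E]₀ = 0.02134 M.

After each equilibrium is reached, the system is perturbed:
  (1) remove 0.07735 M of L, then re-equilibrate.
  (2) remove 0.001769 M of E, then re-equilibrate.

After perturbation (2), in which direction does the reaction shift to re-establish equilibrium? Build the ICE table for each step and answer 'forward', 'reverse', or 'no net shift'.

Q₀ = 1.1892e-04 vs Keq = 4.8850e-05 ⇒ Q>K, reverse
Step 1:
                    G           L           E
  I              2.24      0.3407     0.02134
  C           0.01123    0.003742   -0.007485
  E             2.251      0.3444     0.01386
  solve Keq expr → x = -0.003742; check Q = 4.8850e-05
Then remove 0.07735 M of L.
Step 2:
                    G           L           E
  I             2.251      0.2671     0.01386
  C          0.002424  8.0816e-04   -0.001616
  E             2.254      0.2679     0.01224
  solve Keq expr → x = -8.0816e-04; check Q = 4.8850e-05
Then remove 0.001769 M of E.
Step 3:
                    G           L           E
  I             2.254      0.2679     0.01047
  C         -0.002592 -8.6408e-04    0.001728
  E             2.251       0.267      0.0122
  solve Keq expr → x = 8.6408e-04; check Q = 4.8850e-05

Direction: forward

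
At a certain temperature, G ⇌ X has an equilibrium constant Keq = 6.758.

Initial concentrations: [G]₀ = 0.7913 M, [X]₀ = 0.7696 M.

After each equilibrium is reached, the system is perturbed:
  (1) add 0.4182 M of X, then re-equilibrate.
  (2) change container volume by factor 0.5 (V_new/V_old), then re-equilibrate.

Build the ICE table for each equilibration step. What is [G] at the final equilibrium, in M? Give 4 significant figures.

[G]_eq = 0.5102 M

Q₀ = 0.9726 vs Keq = 6.758 ⇒ Q<K, forward
Step 1:
                   G          X
  I           0.7913     0.7696
  C          -0.5901     0.5901
  E           0.2012       1.36
  solve Keq expr → x = 0.5901; check Q = 6.758
Then add 0.4182 M of X.
Step 2:
                   G          X
  I           0.2012      1.778
  C          0.05391   -0.05391
  E           0.2551      1.724
  solve Keq expr → x = -0.05391; check Q = 6.758
Then change container volume by factor 0.5 (V_new/V_old).
Step 3:
                   G          X
  I           0.5102      3.448
  C                0          0
  E           0.5102      3.448
  solve Keq expr → x = 0; check Q = 6.758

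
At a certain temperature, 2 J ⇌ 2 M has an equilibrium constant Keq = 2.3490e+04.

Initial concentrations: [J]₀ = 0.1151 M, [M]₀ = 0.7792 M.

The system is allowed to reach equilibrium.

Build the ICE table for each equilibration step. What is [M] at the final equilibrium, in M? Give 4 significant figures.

Q₀ = 45.83 vs Keq = 2.3490e+04 ⇒ Q<K, forward
Step 1:
                   J          M
  init        0.1151     0.7792
  Δ          -0.1093     0.1093
  eq        0.005797     0.8885
  solve Keq expr → x = 0.05465; check Q = 2.3490e+04

[M]_eq = 0.8885 M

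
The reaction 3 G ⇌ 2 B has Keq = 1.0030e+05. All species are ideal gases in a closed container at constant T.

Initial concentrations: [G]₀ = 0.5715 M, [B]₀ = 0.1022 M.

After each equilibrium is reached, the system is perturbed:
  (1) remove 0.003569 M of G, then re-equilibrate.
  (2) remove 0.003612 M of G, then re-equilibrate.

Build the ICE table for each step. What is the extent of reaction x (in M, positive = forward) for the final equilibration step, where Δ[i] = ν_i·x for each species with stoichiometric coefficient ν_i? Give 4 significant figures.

x = -0.001189 M

Q₀ = 0.05596 vs Keq = 1.0030e+05 ⇒ Q<K, forward
Step 1:
                  G         B
  Initial    0.5715    0.1022
  Change    -0.5584    0.3723
  Equil     0.01309    0.4745
  solve Keq expr → x = 0.1861; check Q = 1.0030e+05
Then remove 0.003569 M of G.
Step 2:
                  G         B
  Initial  0.009524    0.4745
  Change   0.003526  -0.00235
  Equil     0.01305    0.4721
  solve Keq expr → x = -0.001175; check Q = 1.0030e+05
Then remove 0.003612 M of G.
Step 3:
                  G         B
  Initial  0.009438    0.4721
  Change   0.003568 -0.002379
  Equil     0.01301    0.4697
  solve Keq expr → x = -0.001189; check Q = 1.0030e+05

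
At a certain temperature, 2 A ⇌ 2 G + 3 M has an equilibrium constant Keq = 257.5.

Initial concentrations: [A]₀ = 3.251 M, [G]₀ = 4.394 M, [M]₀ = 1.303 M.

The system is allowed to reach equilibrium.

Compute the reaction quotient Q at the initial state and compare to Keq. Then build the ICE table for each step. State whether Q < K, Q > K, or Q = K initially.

Q₀ = 4.041; Q < K (proceeds forward)

Q₀ = 4.041 vs Keq = 257.5 ⇒ Q<K, forward
Step 1:
                  A         G         M
  init        3.251     4.394     1.303
  Δ          -1.253     1.253      1.88
  eq          1.998     5.647     3.183
  solve Keq expr → x = 0.6265; check Q = 257.5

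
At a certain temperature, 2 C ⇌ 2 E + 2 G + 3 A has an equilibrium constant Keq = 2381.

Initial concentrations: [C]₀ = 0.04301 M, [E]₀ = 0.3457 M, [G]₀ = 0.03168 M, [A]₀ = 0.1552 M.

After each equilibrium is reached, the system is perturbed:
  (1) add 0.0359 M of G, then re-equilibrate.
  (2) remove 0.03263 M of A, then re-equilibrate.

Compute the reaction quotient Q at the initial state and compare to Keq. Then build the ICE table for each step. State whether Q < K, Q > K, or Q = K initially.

Q₀ = 2.4238e-04 vs Keq = 2381 ⇒ Q<K, forward
Step 1:
                  C         E         G         A
  init      0.04301    0.3457   0.03168    0.1552
  Δ        -0.04295   0.04295   0.04295   0.06442
  eq      6.1179e-05    0.3886   0.07463    0.2196
  solve Keq expr → x = 0.02147; check Q = 2381
Then add 0.0359 M of G.
Step 2:
                  C         E         G         A
  init    6.1179e-05    0.3886    0.1105    0.2196
  Δ       2.9372e-05 -2.9372e-05 -2.9372e-05 -4.4058e-05
  eq      9.0551e-05    0.3886    0.1105    0.2196
  solve Keq expr → x = -1.4686e-05; check Q = 2381
Then remove 0.03263 M of A.
Step 3:
                  C         E         G         A
  init    9.0551e-05    0.3886    0.1105    0.1869
  Δ       -1.9382e-05 1.9382e-05 1.9382e-05 2.9073e-05
  eq      7.1169e-05    0.3886    0.1105     0.187
  solve Keq expr → x = 9.6910e-06; check Q = 2381

Q₀ = 2.4238e-04; Q < K (proceeds forward)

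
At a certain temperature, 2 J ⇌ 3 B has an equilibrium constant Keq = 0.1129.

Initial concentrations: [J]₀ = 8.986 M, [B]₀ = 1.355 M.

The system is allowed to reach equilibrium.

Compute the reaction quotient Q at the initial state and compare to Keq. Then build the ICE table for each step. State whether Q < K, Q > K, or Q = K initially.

Q₀ = 0.03081; Q < K (proceeds forward)

Q₀ = 0.03081 vs Keq = 0.1129 ⇒ Q<K, forward
Step 1:
                  J         B
  init        8.986     1.355
  Δ         -0.4432    0.6648
  eq          8.543      2.02
  solve Keq expr → x = 0.2216; check Q = 0.1129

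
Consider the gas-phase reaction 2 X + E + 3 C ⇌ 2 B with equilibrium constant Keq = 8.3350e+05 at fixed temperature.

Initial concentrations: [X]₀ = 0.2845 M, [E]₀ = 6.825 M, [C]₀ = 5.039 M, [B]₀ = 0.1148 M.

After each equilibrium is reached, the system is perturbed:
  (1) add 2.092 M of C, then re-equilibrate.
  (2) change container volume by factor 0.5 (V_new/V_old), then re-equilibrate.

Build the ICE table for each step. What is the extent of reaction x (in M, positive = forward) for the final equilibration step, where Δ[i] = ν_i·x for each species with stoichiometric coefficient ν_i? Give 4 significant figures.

Q₀ = 1.8646e-04 vs Keq = 8.3350e+05 ⇒ Q<K, forward
Step 1:
                   X          E          C          B
  Initial     0.2845      6.825      5.039     0.1148
  Change     -0.2845    -0.1422    -0.4267     0.2845
  Equil   1.7080e-05      6.683      4.612     0.3993
  solve Keq expr → x = 0.1422; check Q = 8.3350e+05
Then add 2.092 M of C.
Step 2:
                   X          E          C          B
  Initial 1.7080e-05      6.683      6.704     0.3993
  Change  -7.3335e-06 -3.6667e-06 -1.1000e-05 7.3335e-06
  Equil   9.7461e-06      6.683      6.704     0.3993
  solve Keq expr → x = 3.6667e-06; check Q = 8.3350e+05
Then change container volume by factor 0.5 (V_new/V_old).
Step 3:
                   X          E          C          B
  Initial 1.9492e-05      13.37      13.41     0.7986
  Change  -1.4619e-05 -7.3095e-06 -2.1929e-05 1.4619e-05
  Equil   4.8732e-06      13.37      13.41     0.7986
  solve Keq expr → x = 7.3095e-06; check Q = 8.3350e+05

x = 7.3095e-06 M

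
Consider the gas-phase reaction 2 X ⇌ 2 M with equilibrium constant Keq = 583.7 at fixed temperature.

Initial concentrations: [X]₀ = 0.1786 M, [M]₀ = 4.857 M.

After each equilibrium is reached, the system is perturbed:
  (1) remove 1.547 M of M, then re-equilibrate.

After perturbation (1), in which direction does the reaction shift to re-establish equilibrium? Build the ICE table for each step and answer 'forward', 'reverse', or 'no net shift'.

Direction: forward

Q₀ = 739.6 vs Keq = 583.7 ⇒ Q>K, reverse
Step 1:
                   X          M
  init        0.1786      4.857
  Δ          0.02154   -0.02154
  eq          0.2001      4.835
  solve Keq expr → x = -0.01077; check Q = 583.7
Then remove 1.547 M of M.
Step 2:
                   X          M
  init        0.2001      3.288
  Δ         -0.06149    0.06149
  eq          0.1387       3.35
  solve Keq expr → x = 0.03074; check Q = 583.7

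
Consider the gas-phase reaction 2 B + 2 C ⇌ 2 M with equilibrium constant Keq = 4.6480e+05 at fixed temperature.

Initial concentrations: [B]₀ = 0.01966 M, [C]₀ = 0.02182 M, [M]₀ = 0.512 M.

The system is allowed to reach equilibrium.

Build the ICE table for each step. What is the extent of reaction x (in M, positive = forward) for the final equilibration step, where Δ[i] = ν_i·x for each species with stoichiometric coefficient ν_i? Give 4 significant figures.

Q₀ = 1.4245e+06 vs Keq = 4.6480e+05 ⇒ Q>K, reverse
Step 1:
                    B           C           M
  init        0.01966     0.02182       0.512
  Δ          0.006511    0.006511   -0.006511
  eq          0.02617     0.02833      0.5055
  solve Keq expr → x = -0.003255; check Q = 4.6480e+05

x = -0.003255 M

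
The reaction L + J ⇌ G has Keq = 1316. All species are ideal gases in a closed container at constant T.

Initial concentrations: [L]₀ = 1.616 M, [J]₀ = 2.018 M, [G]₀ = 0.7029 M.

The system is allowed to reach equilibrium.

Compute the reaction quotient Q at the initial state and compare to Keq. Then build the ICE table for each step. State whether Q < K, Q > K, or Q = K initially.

Q₀ = 0.2155 vs Keq = 1316 ⇒ Q<K, forward
Step 1:
                  L         J         G
  I           1.616     2.018    0.7029
  C          -1.612    -1.612     1.612
  E        0.004329    0.4063     2.315
  solve Keq expr → x = 1.612; check Q = 1316

Q₀ = 0.2155; Q < K (proceeds forward)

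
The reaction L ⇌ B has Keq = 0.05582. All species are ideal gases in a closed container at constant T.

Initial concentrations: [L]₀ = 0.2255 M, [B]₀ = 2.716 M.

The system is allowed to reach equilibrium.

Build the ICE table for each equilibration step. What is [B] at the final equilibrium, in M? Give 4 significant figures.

[B]_eq = 0.1555 M

Q₀ = 12.04 vs Keq = 0.05582 ⇒ Q>K, reverse
Step 1:
                   L          B
  I           0.2255      2.716
  C             2.56      -2.56
  E            2.786     0.1555
  solve Keq expr → x = -2.56; check Q = 0.05582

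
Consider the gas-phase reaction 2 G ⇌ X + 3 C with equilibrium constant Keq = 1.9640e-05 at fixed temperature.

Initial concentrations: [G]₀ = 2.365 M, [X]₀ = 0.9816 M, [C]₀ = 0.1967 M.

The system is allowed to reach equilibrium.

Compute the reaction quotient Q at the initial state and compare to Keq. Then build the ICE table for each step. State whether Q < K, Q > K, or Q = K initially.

Q₀ = 0.001336 vs Keq = 1.9640e-05 ⇒ Q>K, reverse
Step 1:
                   G          X          C
  Initial      2.365     0.9816     0.1967
  Change     0.09756   -0.04878    -0.1463
  Equil        2.463     0.9328    0.05035
  solve Keq expr → x = -0.04878; check Q = 1.9640e-05

Q₀ = 0.001336; Q > K (proceeds reverse)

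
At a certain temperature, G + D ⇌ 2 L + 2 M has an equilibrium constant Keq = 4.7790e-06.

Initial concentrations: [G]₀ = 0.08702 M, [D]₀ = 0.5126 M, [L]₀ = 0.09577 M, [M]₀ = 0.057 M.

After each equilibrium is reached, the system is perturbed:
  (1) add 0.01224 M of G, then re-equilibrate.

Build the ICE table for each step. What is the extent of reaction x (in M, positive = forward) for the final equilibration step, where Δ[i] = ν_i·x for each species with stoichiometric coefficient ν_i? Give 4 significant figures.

x = 2.3132e-04 M

Q₀ = 6.6805e-04 vs Keq = 4.7790e-06 ⇒ Q>K, reverse
Step 1:
                   G          D          L          M
  Initial    0.08702     0.5126    0.09577      0.057
  Change     0.02314    0.02314   -0.04627   -0.04627
  Equil       0.1102     0.5357     0.0495    0.01073
  solve Keq expr → x = -0.02314; check Q = 4.7790e-06
Then add 0.01224 M of G.
Step 2:
                   G          D          L          M
  Initial     0.1224     0.5357     0.0495    0.01073
  Change  -2.3132e-04 -2.3132e-04 4.6264e-04 4.6264e-04
  Equil       0.1222     0.5355    0.04996    0.01119
  solve Keq expr → x = 2.3132e-04; check Q = 4.7790e-06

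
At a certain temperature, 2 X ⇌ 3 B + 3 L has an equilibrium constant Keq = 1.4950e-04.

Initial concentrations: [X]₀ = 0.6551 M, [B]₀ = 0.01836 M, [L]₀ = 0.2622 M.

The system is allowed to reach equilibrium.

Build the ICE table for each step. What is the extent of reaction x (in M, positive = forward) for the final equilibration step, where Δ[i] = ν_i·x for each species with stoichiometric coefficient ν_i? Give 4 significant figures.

x = 0.02958 M

Q₀ = 2.5996e-07 vs Keq = 1.4950e-04 ⇒ Q<K, forward
Step 1:
                  X         B         L
  I          0.6551   0.01836    0.2622
  C        -0.05916   0.08874   0.08874
  E          0.5959    0.1071    0.3509
  solve Keq expr → x = 0.02958; check Q = 1.4950e-04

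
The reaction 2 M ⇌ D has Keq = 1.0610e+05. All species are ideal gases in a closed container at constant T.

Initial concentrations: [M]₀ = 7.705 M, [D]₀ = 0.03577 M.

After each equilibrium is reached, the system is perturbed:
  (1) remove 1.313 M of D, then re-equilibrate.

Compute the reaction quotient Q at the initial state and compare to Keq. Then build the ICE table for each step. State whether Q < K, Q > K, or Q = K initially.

Q₀ = 6.0252e-04; Q < K (proceeds forward)

Q₀ = 6.0252e-04 vs Keq = 1.0610e+05 ⇒ Q<K, forward
Step 1:
                   M          D
  I            7.705    0.03577
  C           -7.699      3.849
  E         0.006051      3.885
  solve Keq expr → x = 3.849; check Q = 1.0610e+05
Then remove 1.313 M of D.
Step 2:
                   M          D
  I         0.006051      2.572
  C        -0.001127 5.6351e-04
  E         0.004924      2.573
  solve Keq expr → x = 5.6351e-04; check Q = 1.0610e+05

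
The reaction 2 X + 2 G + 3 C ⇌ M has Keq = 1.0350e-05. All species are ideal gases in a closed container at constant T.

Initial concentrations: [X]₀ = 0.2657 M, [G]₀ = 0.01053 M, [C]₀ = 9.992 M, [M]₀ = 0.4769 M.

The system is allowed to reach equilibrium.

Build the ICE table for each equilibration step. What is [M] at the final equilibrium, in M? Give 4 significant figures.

[M]_eq = 0.01831 M

Q₀ = 61.07 vs Keq = 1.0350e-05 ⇒ Q>K, reverse
Step 1:
                    X           G           C           M
  I            0.2657     0.01053       9.992      0.4769
  C            0.9172      0.9172       1.376     -0.4586
  E             1.183      0.9277       11.37     0.01831
  solve Keq expr → x = -0.4586; check Q = 1.0350e-05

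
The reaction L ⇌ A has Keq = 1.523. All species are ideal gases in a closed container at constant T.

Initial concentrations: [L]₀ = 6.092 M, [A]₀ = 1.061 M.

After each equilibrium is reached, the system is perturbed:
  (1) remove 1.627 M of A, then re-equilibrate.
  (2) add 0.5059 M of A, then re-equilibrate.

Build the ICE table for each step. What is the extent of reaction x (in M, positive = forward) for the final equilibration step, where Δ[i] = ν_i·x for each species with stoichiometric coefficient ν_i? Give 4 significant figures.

x = -0.2005 M

Q₀ = 0.1742 vs Keq = 1.523 ⇒ Q<K, forward
Step 1:
                   L          A
  init         6.092      1.061
  Δ           -3.257      3.257
  eq           2.835      4.318
  solve Keq expr → x = 3.257; check Q = 1.523
Then remove 1.627 M of A.
Step 2:
                   L          A
  init         2.835      2.691
  Δ          -0.6449     0.6449
  eq            2.19      3.336
  solve Keq expr → x = 0.6449; check Q = 1.523
Then add 0.5059 M of A.
Step 3:
                   L          A
  init          2.19      3.842
  Δ           0.2005    -0.2005
  eq           2.391      3.641
  solve Keq expr → x = -0.2005; check Q = 1.523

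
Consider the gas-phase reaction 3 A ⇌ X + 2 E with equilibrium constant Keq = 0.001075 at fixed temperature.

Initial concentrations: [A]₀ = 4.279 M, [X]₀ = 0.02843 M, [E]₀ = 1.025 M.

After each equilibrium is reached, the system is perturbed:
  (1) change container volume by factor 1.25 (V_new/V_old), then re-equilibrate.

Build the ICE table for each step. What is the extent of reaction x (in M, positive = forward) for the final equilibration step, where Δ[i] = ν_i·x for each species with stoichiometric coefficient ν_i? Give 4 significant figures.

Q₀ = 3.8124e-04 vs Keq = 0.001075 ⇒ Q<K, forward
Step 1:
                  A         X         E
  I           4.279   0.02843     1.025
  C         -0.1089   0.03628   0.07257
  E            4.17   0.06471     1.098
  solve Keq expr → x = 0.03628; check Q = 0.001075
Then change container volume by factor 1.25 (V_new/V_old).
Step 2:
                  A         X         E
  I           3.336   0.05177    0.8781
  C               0         0         0
  E           3.336   0.05177    0.8781
  solve Keq expr → x = 0; check Q = 0.001075

x = 0 M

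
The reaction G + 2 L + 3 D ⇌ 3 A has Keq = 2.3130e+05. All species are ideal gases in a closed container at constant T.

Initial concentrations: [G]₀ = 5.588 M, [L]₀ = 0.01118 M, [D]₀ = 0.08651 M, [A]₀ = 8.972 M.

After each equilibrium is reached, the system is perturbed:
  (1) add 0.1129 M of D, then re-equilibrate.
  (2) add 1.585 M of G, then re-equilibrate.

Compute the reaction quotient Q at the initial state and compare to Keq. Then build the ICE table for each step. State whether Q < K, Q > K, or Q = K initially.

Q₀ = 1.5971e+09; Q > K (proceeds reverse)

Q₀ = 1.5971e+09 vs Keq = 2.3130e+05 ⇒ Q>K, reverse
Step 1:
                  G         L         D         A
  init        5.588   0.01118   0.08651     8.972
  Δ         0.06749     0.135    0.2025   -0.2025
  eq          5.655    0.1462     0.289      8.77
  solve Keq expr → x = -0.06749; check Q = 2.3130e+05
Then add 0.1129 M of D.
Step 2:
                  G         L         D         A
  init        5.655    0.1462    0.4019      8.77
  Δ        -0.01751  -0.03503  -0.05254   0.05254
  eq          5.638    0.1111    0.3493     8.822
  solve Keq expr → x = 0.01751; check Q = 2.3130e+05
Then add 1.585 M of G.
Step 3:
                  G         L         D         A
  init        7.223    0.1111    0.3493     8.822
  Δ       -0.003832 -0.007664   -0.0115    0.0115
  eq          7.219    0.1035    0.3378     8.834
  solve Keq expr → x = 0.003832; check Q = 2.3130e+05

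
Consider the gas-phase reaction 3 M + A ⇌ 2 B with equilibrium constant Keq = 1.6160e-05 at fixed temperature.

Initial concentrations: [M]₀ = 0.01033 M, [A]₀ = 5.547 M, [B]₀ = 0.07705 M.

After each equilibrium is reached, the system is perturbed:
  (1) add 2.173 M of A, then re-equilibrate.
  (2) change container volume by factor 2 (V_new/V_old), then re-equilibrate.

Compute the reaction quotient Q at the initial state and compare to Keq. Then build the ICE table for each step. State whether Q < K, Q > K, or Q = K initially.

Q₀ = 970.9; Q > K (proceeds reverse)

Q₀ = 970.9 vs Keq = 1.6160e-05 ⇒ Q>K, reverse
Step 1:
                   M          A          B
  Initial    0.01033      5.547    0.07705
  Change      0.1149    0.03831   -0.07663
  Equil       0.1253      5.585 4.2124e-04
  solve Keq expr → x = -0.03831; check Q = 1.6160e-05
Then add 2.173 M of A.
Step 2:
                   M          A          B
  Initial     0.1253      7.758 4.2124e-04
  Change  -1.1184e-04 -3.7280e-05 7.4560e-05
  Equil       0.1252      7.758 4.9580e-04
  solve Keq expr → x = 3.7280e-05; check Q = 1.6160e-05
Then change container volume by factor 2 (V_new/V_old).
Step 3:
                   M          A          B
  Initial    0.06258      3.879 2.4790e-04
  Change  1.8510e-04 6.1700e-05 -1.2340e-04
  Equil      0.06277      3.879 1.2450e-04
  solve Keq expr → x = -6.1700e-05; check Q = 1.6160e-05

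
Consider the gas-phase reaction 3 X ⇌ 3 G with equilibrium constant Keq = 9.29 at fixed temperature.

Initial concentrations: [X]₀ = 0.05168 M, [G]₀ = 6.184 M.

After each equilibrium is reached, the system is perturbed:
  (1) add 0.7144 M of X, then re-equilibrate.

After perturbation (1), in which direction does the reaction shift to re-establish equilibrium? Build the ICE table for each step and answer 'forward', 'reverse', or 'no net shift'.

Direction: forward

Q₀ = 1.7133e+06 vs Keq = 9.29 ⇒ Q>K, reverse
Step 1:
                   X          G
  init       0.05168      6.184
  Δ            1.958     -1.958
  eq            2.01      4.226
  solve Keq expr → x = -0.6528; check Q = 9.29
Then add 0.7144 M of X.
Step 2:
                   X          G
  init         2.724      4.226
  Δ          -0.4841     0.4841
  eq            2.24       4.71
  solve Keq expr → x = 0.1614; check Q = 9.29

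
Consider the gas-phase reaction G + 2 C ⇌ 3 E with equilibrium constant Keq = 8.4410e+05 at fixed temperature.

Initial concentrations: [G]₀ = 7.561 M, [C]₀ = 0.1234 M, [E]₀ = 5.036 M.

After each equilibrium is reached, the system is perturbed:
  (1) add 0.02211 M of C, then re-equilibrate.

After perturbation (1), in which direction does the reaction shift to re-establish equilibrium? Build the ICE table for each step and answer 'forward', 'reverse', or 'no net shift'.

Q₀ = 1109 vs Keq = 8.4410e+05 ⇒ Q<K, forward
Step 1:
                  G         C         E
  I           7.561    0.1234     5.036
  C        -0.05933   -0.1187     0.178
  E           7.502  0.004731     5.214
  solve Keq expr → x = 0.05933; check Q = 8.4410e+05
Then add 0.02211 M of C.
Step 2:
                  G         C         E
  I           7.502   0.02684     5.214
  C        -0.01103  -0.02206   0.03309
  E           7.491   0.00478     5.247
  solve Keq expr → x = 0.01103; check Q = 8.4410e+05

Direction: forward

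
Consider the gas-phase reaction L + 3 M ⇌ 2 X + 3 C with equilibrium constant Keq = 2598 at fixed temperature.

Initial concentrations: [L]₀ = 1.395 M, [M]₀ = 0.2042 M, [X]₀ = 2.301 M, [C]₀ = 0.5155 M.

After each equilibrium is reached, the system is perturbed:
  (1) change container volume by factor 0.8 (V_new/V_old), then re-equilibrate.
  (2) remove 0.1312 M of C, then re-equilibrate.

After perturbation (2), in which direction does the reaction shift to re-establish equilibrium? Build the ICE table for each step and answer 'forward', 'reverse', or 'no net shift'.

Direction: forward

Q₀ = 61.06 vs Keq = 2598 ⇒ Q<K, forward
Step 1:
                   L          M          X          C
  Initial      1.395     0.2042      2.301     0.5155
  Change    -0.04285    -0.1285    0.08569     0.1285
  Equil        1.352    0.07566      2.387      0.644
  solve Keq expr → x = 0.04285; check Q = 2598
Then change container volume by factor 0.8 (V_new/V_old).
Step 2:
                   L          M          X          C
  Initial       1.69    0.09458      2.983      0.805
  Change     0.00212    0.00636   -0.00424   -0.00636
  Equil        1.692     0.1009      2.979     0.7987
  solve Keq expr → x = -0.00212; check Q = 2598
Then remove 0.1312 M of C.
Step 3:
                   L          M          X          C
  Initial      1.692     0.1009      2.979     0.6675
  Change   -0.004828   -0.01448   0.009655    0.01448
  Equil        1.687    0.08646      2.989      0.682
  solve Keq expr → x = 0.004828; check Q = 2598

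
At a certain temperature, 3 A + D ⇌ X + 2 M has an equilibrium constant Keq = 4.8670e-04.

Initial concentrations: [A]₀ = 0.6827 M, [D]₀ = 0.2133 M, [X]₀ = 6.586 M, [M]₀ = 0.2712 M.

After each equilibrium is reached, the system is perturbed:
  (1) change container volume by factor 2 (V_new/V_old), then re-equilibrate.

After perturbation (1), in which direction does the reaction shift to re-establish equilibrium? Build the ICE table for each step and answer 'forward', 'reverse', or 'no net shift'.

Q₀ = 7.137 vs Keq = 4.8670e-04 ⇒ Q>K, reverse
Step 1:
                    A           D           X           M
  Initial      0.6827      0.2133       6.586      0.2712
  Change       0.3982      0.1327     -0.1327     -0.2655
  Equil         1.081       0.346       6.453    0.005741
  solve Keq expr → x = -0.1327; check Q = 4.8670e-04
Then change container volume by factor 2 (V_new/V_old).
Step 2:
                    A           D           X           M
  Initial      0.5404       0.173       3.227     0.00287
  Change     0.001247  4.1556e-04 -4.1556e-04 -8.3111e-04
  Equil        0.5417      0.1734       3.226    0.002039
  solve Keq expr → x = -4.1556e-04; check Q = 4.8670e-04

Direction: reverse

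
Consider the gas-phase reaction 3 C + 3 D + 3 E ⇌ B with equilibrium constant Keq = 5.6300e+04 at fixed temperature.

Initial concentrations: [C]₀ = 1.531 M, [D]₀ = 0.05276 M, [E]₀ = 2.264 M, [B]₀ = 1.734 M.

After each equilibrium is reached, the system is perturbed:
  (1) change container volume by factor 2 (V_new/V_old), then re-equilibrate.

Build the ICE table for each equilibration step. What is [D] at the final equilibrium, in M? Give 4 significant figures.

Q₀ = 283.5 vs Keq = 5.6300e+04 ⇒ Q<K, forward
Step 1:
                    C           D           E           B
  Initial       1.531     0.05276       2.264       1.734
  Change     -0.04325    -0.04325    -0.04325     0.01442
  Equil         1.488    0.009514       2.221       1.748
  solve Keq expr → x = 0.01442; check Q = 5.6300e+04
Then change container volume by factor 2 (V_new/V_old).
Step 2:
                    C           D           E           B
  Initial      0.7439    0.004757        1.11      0.8742
  Change      0.02381     0.02381     0.02381   -0.007936
  Equil        0.7677     0.02857       1.134      0.8663
  solve Keq expr → x = -0.007936; check Q = 5.6300e+04

[D]_eq = 0.02857 M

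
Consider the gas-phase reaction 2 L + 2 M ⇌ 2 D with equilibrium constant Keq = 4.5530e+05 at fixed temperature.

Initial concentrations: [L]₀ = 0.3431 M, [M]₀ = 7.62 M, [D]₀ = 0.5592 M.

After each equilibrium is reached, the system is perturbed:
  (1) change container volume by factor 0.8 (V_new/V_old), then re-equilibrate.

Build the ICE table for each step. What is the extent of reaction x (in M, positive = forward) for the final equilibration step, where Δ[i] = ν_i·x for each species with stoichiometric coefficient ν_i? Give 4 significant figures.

x = 2.2961e-05 M

Q₀ = 0.04575 vs Keq = 4.5530e+05 ⇒ Q<K, forward
Step 1:
                  L         M         D
  I          0.3431      7.62    0.5592
  C         -0.3429   -0.3429    0.3429
  E       1.8372e-04     7.277    0.9021
  solve Keq expr → x = 0.1715; check Q = 4.5530e+05
Then change container volume by factor 0.8 (V_new/V_old).
Step 2:
                  L         M         D
  I       2.2965e-04     9.096     1.128
  C       -4.5922e-05 -4.5922e-05 4.5922e-05
  E       1.8373e-04     9.096     1.128
  solve Keq expr → x = 2.2961e-05; check Q = 4.5530e+05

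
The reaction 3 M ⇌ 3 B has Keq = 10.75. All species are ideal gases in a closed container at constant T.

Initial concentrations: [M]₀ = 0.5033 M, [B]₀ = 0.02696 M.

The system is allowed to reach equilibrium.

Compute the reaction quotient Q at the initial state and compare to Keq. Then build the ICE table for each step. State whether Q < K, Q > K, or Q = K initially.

Q₀ = 1.5370e-04 vs Keq = 10.75 ⇒ Q<K, forward
Step 1:
                  M         B
  I          0.5033   0.02696
  C          -0.338     0.338
  E          0.1653    0.3649
  solve Keq expr → x = 0.1127; check Q = 10.75

Q₀ = 1.5370e-04; Q < K (proceeds forward)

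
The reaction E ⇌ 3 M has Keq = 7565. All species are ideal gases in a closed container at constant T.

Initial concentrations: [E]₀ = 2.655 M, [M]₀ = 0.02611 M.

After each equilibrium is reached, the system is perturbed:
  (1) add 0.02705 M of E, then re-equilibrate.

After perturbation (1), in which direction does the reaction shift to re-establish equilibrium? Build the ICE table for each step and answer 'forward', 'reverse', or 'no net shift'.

Direction: forward

Q₀ = 6.7043e-06 vs Keq = 7565 ⇒ Q<K, forward
Step 1:
                    E           M
  Initial       2.655     0.02611
  Change       -2.592       7.777
  Equil        0.0628       7.803
  solve Keq expr → x = 2.592; check Q = 7565
Then add 0.02705 M of E.
Step 2:
                    E           M
  Initial     0.08985       7.803
  Change     -0.02521     0.07562
  Equil       0.06464       7.878
  solve Keq expr → x = 0.02521; check Q = 7565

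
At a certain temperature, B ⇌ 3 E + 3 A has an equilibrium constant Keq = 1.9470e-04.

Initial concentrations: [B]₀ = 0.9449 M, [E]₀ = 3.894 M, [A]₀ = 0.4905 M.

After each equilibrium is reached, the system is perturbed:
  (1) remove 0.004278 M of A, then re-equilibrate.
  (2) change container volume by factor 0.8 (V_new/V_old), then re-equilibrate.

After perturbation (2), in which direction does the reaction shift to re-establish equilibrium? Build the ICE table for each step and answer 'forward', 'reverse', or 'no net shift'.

Q₀ = 7.374 vs Keq = 1.9470e-04 ⇒ Q>K, reverse
Step 1:
                   B          E          A
  Initial     0.9449      3.894     0.4905
  Change      0.1577     -0.473     -0.473
  Equil        1.103      3.421     0.0175
  solve Keq expr → x = -0.1577; check Q = 1.9470e-04
Then remove 0.004278 M of A.
Step 2:
                   B          E          A
  Initial      1.103      3.421    0.01322
  Change   -0.001416   0.004249   0.004249
  Equil        1.101      3.425    0.01747
  solve Keq expr → x = 0.001416; check Q = 1.9470e-04
Then change container volume by factor 0.8 (V_new/V_old).
Step 3:
                   B          E          A
  Initial      1.376      4.282    0.02184
  Change    0.002251  -0.006752  -0.006752
  Equil        1.379      4.275    0.01509
  solve Keq expr → x = -0.002251; check Q = 1.9470e-04

Direction: reverse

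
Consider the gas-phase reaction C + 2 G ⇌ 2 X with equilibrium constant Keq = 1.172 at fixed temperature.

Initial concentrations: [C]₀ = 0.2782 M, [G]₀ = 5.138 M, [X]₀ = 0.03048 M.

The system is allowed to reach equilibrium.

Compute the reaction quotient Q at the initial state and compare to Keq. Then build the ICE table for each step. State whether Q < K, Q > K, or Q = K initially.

Q₀ = 1.2650e-04 vs Keq = 1.172 ⇒ Q<K, forward
Step 1:
                  C         G         X
  Initial    0.2782     5.138   0.03048
  Change    -0.2655    -0.531     0.531
  Equil     0.01268     4.607    0.5615
  solve Keq expr → x = 0.2655; check Q = 1.172

Q₀ = 1.2650e-04; Q < K (proceeds forward)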